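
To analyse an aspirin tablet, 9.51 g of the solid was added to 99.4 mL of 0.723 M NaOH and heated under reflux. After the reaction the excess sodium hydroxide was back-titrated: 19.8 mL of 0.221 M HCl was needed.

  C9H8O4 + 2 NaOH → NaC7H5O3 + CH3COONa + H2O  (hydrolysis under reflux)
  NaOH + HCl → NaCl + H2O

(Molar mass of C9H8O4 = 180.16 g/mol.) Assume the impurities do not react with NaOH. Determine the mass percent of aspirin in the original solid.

63.9 %

n(NaOH) added = 0.0994 × 0.723 = 0.0719 mol
n(HCl) used in back-titration = 0.0198 × 0.221 = 4.38 × 10^-3 mol
n(NaOH) left over = 4.38 × 10^-3 mol (1:1 ratio)
n(NaOH) consumed by analyte = 0.0719 − 4.38 × 10^-3 = 0.0675 mol
From the 1:2 ratio, n(C9H8O4) = 1/2 × 0.0675 = 0.0337 mol
mass of C9H8O4 = 0.0337 × 180.16 = 6.08 g
% C9H8O4 = 6.08 / 9.51 × 100 = 63.9 %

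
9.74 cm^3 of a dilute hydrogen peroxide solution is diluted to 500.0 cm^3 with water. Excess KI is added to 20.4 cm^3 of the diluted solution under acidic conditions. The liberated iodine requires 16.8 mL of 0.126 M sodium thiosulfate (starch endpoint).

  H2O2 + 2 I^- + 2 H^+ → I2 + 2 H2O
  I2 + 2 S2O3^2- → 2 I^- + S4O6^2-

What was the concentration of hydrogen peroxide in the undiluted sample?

n(S2O3^2-) = 0.0168 × 0.126 = 2.12 × 10^-3 mol
n(I2) = n(S2O3^2-)/2 = 1.06 × 10^-3 mol
n(H2O2) in the aliquot = 1.06 × 10^-3 mol (1:1 ratio)
[H2O2]_dilute = 1.06 × 10^-3 / 0.0204 = 0.0519 mol/L
[H2O2]_original = 0.0519 × 500.0/9.74 = 2.66 mol/L

2.66 M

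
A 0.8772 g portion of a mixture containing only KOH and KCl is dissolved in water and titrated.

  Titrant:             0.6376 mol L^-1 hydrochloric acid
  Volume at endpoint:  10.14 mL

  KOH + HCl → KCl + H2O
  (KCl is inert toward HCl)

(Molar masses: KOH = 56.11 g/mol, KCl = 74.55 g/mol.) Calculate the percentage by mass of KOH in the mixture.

n(HCl) = 0.01014 × 0.6376 = 6.465 × 10^-3 mol
Let x = n(KOH), y = n(KCl).
Titrant: 1x = 6.465 × 10^-3;  mass: 56.11x + 74.55y = 0.8772
Solving, x = 6.465 × 10^-3 mol, y = 6.901 × 10^-3 mol
mass of KOH = 6.465 × 10^-3 × 56.11 = 0.3628 g
% KOH = 0.3628 / 0.8772 × 100 = 41.35 %

41.35 %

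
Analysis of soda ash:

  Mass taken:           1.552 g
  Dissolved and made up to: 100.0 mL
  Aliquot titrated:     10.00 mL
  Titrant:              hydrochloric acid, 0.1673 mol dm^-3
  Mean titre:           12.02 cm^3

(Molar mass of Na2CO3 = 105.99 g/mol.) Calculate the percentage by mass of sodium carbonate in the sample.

Na2CO3 + 2 HCl → 2 NaCl + H2O + CO2
n(HCl) per titration = 0.01202 × 0.1673 = 2.011 × 10^-3 mol
From the 1:2 ratio, n(Na2CO3) in each aliquot = 1/2 × 2.011 × 10^-3 = 1.005 × 10^-3 mol
n(Na2CO3) in the whole flask = 1.005 × 10^-3 × 100.0/10.00 = 0.01005 mol
mass of Na2CO3 = 0.01005 × 105.99 = 1.066 g
% Na2CO3 = 1.066 / 1.552 × 100 = 68.67 %

68.67 %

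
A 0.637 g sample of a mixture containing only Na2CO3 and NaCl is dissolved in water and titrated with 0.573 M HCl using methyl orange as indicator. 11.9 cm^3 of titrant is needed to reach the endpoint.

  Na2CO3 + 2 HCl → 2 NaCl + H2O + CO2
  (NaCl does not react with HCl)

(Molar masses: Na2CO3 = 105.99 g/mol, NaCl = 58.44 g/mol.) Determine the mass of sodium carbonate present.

0.361 g

n(HCl) = 0.0119 × 0.573 = 6.82 × 10^-3 mol
Let x = n(Na2CO3), y = n(NaCl).
Titrant: 2x = 6.82 × 10^-3;  mass: 105.99x + 58.44y = 0.637
Solving, x = 3.41 × 10^-3 mol, y = 4.72 × 10^-3 mol
mass of Na2CO3 = 3.41 × 10^-3 × 105.99 = 0.361 g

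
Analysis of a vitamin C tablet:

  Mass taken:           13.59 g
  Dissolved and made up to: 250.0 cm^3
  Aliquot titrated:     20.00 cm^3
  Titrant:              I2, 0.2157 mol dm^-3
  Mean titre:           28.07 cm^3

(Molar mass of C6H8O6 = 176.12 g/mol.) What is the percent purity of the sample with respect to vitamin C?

C6H8O6 + I2 → C6H6O6 + 2 HI
n(I2) per titration = 0.02807 × 0.2157 = 6.055 × 10^-3 mol
n(C6H8O6) in each aliquot = 6.055 × 10^-3 mol (1:1 ratio)
n(C6H8O6) in the whole flask = 6.055 × 10^-3 × 250.0/20.00 = 0.07568 mol
mass of C6H8O6 = 0.07568 × 176.12 = 13.33 g
% C6H8O6 = 13.33 / 13.59 × 100 = 98.08 %

98.08 %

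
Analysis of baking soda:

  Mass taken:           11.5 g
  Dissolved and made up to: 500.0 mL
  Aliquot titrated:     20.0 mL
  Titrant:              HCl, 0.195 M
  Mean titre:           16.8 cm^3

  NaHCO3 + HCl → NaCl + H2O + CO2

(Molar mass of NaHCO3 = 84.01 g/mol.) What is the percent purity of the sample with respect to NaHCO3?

n(HCl) per titration = 0.0168 × 0.195 = 3.28 × 10^-3 mol
n(NaHCO3) in each aliquot = 3.28 × 10^-3 mol (1:1 ratio)
n(NaHCO3) in the whole flask = 3.28 × 10^-3 × 500.0/20.0 = 0.0819 mol
mass of NaHCO3 = 0.0819 × 84.01 = 6.88 g
% NaHCO3 = 6.88 / 11.5 × 100 = 59.8 %

59.8 %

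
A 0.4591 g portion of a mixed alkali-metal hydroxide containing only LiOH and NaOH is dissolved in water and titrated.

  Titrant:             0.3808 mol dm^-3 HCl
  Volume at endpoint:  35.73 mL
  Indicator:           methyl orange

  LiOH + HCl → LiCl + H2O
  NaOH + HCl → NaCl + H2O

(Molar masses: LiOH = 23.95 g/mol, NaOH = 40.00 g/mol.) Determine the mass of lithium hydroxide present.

0.1270 g

n(HCl) = 0.03573 × 0.3808 = 0.01361 mol
Let x = n(LiOH), y = n(NaOH).
Titrant: 1x + 1y = 0.01361;  mass: 23.95x + 40.00y = 0.4591
Solving, x = 5.305 × 10^-3 mol, y = 8.301 × 10^-3 mol
mass of LiOH = 5.305 × 10^-3 × 23.95 = 0.1270 g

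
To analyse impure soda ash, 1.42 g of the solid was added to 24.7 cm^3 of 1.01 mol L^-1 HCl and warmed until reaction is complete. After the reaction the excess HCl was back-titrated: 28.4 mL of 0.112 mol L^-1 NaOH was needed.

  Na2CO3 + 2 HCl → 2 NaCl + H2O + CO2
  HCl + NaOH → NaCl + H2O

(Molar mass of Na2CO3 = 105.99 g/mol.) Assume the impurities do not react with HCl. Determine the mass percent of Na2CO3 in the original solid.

81.2 %

n(HCl) added = 0.0247 × 1.01 = 0.0249 mol
n(NaOH) used in back-titration = 0.0284 × 0.112 = 3.18 × 10^-3 mol
n(HCl) left over = 3.18 × 10^-3 mol (1:1 ratio)
n(HCl) consumed by analyte = 0.0249 − 3.18 × 10^-3 = 0.0218 mol
From the 1:2 ratio, n(Na2CO3) = 1/2 × 0.0218 = 0.0109 mol
mass of Na2CO3 = 0.0109 × 105.99 = 1.15 g
% Na2CO3 = 1.15 / 1.42 × 100 = 81.2 %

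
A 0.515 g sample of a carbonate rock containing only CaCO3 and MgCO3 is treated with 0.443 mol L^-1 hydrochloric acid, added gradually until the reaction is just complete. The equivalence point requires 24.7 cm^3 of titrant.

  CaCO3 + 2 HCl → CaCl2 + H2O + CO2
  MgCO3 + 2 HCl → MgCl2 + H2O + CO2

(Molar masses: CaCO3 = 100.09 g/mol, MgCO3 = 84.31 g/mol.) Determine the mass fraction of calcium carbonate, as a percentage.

66.2 %

n(HCl) = 0.0247 × 0.443 = 0.0109 mol
Let x = n(CaCO3), y = n(MgCO3).
Titrant: 2x + 2y = 0.0109;  mass: 100.09x + 84.31y = 0.515
Solving, x = 3.41 × 10^-3 mol, y = 2.07 × 10^-3 mol
mass of CaCO3 = 3.41 × 10^-3 × 100.09 = 0.341 g
% CaCO3 = 0.341 / 0.515 × 100 = 66.2 %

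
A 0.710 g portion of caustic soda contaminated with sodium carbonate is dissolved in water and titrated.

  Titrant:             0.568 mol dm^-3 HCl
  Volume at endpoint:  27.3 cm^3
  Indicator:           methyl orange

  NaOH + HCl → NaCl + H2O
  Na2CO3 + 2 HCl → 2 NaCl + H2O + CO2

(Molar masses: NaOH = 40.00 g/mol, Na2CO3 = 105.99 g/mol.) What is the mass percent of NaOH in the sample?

n(HCl) = 0.0273 × 0.568 = 0.0155 mol
Let x = n(NaOH), y = n(Na2CO3).
Titrant: 1x + 2y = 0.0155;  mass: 40.00x + 105.99y = 0.710
Solving, x = 8.60 × 10^-3 mol, y = 3.45 × 10^-3 mol
mass of NaOH = 8.60 × 10^-3 × 40.00 = 0.344 g
% NaOH = 0.344 / 0.710 × 100 = 48.5 %

48.5 %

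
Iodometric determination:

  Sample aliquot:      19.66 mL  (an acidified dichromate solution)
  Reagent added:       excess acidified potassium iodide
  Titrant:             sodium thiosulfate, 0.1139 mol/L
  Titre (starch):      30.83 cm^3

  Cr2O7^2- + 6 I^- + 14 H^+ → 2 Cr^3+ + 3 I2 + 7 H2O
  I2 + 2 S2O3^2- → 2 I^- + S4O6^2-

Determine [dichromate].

n(S2O3^2-) = 0.03083 × 0.1139 = 3.512 × 10^-3 mol
n(I2) = n(S2O3^2-)/2 = 1.756 × 10^-3 mol
From the 1:3 ratio, n(Cr2O7^2-) in the aliquot = 1/3 × 1.756 × 10^-3 = 5.853 × 10^-4 mol
[Cr2O7^2-] = 5.853 × 10^-4 / 0.01966 = 0.02977 mol/L

0.02977 mol/L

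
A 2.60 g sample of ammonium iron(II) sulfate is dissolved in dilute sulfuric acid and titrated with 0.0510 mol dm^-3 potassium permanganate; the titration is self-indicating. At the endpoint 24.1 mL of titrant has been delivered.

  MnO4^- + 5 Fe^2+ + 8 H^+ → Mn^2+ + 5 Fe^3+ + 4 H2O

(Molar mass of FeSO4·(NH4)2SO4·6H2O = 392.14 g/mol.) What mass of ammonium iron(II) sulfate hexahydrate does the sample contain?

n(KMnO4) = 0.0241 L × 0.0510 mol/L = 1.23 × 10^-3 mol
From the 5:1 ratio, n(FeSO4·(NH4)2SO4·6H2O) = 5/1 × 1.23 × 10^-3 = 6.15 × 10^-3 mol
mass of FeSO4·(NH4)2SO4·6H2O = 6.15 × 10^-3 × 392.14 g/mol = 2.41 g

2.41 g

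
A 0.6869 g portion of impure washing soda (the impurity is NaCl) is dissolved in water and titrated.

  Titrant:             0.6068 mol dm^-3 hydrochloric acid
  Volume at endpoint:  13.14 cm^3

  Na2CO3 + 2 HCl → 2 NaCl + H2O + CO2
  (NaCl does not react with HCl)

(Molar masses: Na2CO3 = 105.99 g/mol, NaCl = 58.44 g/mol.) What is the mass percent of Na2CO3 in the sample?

61.52 %

n(HCl) = 0.01314 × 0.6068 = 7.973 × 10^-3 mol
Let x = n(Na2CO3), y = n(NaCl).
Titrant: 2x = 7.973 × 10^-3;  mass: 105.99x + 58.44y = 0.6869
Solving, x = 3.987 × 10^-3 mol, y = 4.523 × 10^-3 mol
mass of Na2CO3 = 3.987 × 10^-3 × 105.99 = 0.4225 g
% Na2CO3 = 0.4225 / 0.6869 × 100 = 61.52 %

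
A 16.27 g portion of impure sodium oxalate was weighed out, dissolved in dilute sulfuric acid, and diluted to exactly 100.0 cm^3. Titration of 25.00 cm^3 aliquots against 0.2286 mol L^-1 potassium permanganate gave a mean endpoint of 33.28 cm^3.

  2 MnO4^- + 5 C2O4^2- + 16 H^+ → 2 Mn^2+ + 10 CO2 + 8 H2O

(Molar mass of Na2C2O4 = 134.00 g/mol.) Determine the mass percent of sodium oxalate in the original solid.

n(KMnO4) per titration = 0.03328 × 0.2286 = 7.608 × 10^-3 mol
From the 5:2 ratio, n(Na2C2O4) in each aliquot = 5/2 × 7.608 × 10^-3 = 0.01902 mol
n(Na2C2O4) in the whole flask = 0.01902 × 100.0/25.00 = 0.07608 mol
mass of Na2C2O4 = 0.07608 × 134.00 = 10.19 g
% Na2C2O4 = 10.19 / 16.27 × 100 = 62.66 %

62.66 %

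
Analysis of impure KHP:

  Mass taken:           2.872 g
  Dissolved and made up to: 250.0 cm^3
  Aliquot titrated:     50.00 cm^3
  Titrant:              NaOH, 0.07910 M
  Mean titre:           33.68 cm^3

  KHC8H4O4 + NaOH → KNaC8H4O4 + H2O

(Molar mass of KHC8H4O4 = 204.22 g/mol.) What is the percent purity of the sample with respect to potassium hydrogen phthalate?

94.72 %

n(NaOH) per titration = 0.03368 × 0.07910 = 2.664 × 10^-3 mol
n(KHC8H4O4) in each aliquot = 2.664 × 10^-3 mol (1:1 ratio)
n(KHC8H4O4) in the whole flask = 2.664 × 10^-3 × 250.0/50.00 = 0.01332 mol
mass of KHC8H4O4 = 0.01332 × 204.22 = 2.720 g
% KHC8H4O4 = 2.720 / 2.872 × 100 = 94.72 %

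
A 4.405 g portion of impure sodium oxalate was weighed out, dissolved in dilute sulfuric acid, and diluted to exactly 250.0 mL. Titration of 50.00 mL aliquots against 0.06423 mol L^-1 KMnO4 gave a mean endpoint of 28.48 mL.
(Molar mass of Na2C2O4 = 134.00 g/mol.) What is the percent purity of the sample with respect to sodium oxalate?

2 MnO4^- + 5 C2O4^2- + 16 H^+ → 2 Mn^2+ + 10 CO2 + 8 H2O
n(KMnO4) per titration = 0.02848 × 0.06423 = 1.829 × 10^-3 mol
From the 5:2 ratio, n(Na2C2O4) in each aliquot = 5/2 × 1.829 × 10^-3 = 4.573 × 10^-3 mol
n(Na2C2O4) in the whole flask = 4.573 × 10^-3 × 250.0/50.00 = 0.02287 mol
mass of Na2C2O4 = 0.02287 × 134.00 = 3.064 g
% Na2C2O4 = 3.064 / 4.405 × 100 = 69.56 %

69.56 %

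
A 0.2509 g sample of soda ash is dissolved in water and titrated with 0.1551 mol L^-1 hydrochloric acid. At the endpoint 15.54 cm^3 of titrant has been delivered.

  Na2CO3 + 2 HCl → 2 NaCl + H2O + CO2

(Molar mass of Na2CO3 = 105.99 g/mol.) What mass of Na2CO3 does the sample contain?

0.1277 g

n(HCl) = 0.01554 L × 0.1551 mol/L = 2.410 × 10^-3 mol
From the 1:2 ratio, n(Na2CO3) = 1/2 × 2.410 × 10^-3 = 1.205 × 10^-3 mol
mass of Na2CO3 = 1.205 × 10^-3 × 105.99 g/mol = 0.1277 g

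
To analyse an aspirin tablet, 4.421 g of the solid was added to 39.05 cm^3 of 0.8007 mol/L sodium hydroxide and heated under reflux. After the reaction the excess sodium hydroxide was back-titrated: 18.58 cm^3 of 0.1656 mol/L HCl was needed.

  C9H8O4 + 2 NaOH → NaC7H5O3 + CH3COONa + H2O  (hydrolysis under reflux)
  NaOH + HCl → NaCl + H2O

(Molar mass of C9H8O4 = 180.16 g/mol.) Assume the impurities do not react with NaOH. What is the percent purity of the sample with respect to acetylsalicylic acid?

n(NaOH) added = 0.03905 × 0.8007 = 0.03127 mol
n(HCl) used in back-titration = 0.01858 × 0.1656 = 3.077 × 10^-3 mol
n(NaOH) left over = 3.077 × 10^-3 mol (1:1 ratio)
n(NaOH) consumed by analyte = 0.03127 − 3.077 × 10^-3 = 0.02819 mol
From the 1:2 ratio, n(C9H8O4) = 1/2 × 0.02819 = 0.01410 mol
mass of C9H8O4 = 0.01410 × 180.16 = 2.539 g
% C9H8O4 = 2.539 / 4.421 × 100 = 57.44 %

57.44 %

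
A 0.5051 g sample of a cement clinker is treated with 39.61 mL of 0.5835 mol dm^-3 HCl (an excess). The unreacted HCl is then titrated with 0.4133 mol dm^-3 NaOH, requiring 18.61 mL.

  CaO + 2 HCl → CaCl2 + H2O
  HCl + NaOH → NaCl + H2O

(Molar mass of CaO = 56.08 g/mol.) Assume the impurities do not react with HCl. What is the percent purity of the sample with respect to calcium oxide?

85.61 %

n(HCl) added = 0.03961 × 0.5835 = 0.02311 mol
n(NaOH) used in back-titration = 0.01861 × 0.4133 = 7.692 × 10^-3 mol
n(HCl) left over = 7.692 × 10^-3 mol (1:1 ratio)
n(HCl) consumed by analyte = 0.02311 − 7.692 × 10^-3 = 0.01542 mol
From the 1:2 ratio, n(CaO) = 1/2 × 0.01542 = 7.710 × 10^-3 mol
mass of CaO = 7.710 × 10^-3 × 56.08 = 0.4324 g
% CaO = 0.4324 / 0.5051 × 100 = 85.61 %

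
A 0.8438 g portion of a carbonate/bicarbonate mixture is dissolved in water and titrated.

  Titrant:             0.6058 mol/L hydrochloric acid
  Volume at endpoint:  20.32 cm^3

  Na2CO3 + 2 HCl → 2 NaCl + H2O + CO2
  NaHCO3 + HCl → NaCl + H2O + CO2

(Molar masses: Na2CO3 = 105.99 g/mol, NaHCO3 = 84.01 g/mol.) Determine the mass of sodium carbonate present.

n(HCl) = 0.02032 × 0.6058 = 0.01231 mol
Let x = n(Na2CO3), y = n(NaHCO3).
Titrant: 2x + 1y = 0.01231;  mass: 105.99x + 84.01y = 0.8438
Solving, x = 3.069 × 10^-3 mol, y = 6.172 × 10^-3 mol
mass of Na2CO3 = 3.069 × 10^-3 × 105.99 = 0.3253 g

0.3253 g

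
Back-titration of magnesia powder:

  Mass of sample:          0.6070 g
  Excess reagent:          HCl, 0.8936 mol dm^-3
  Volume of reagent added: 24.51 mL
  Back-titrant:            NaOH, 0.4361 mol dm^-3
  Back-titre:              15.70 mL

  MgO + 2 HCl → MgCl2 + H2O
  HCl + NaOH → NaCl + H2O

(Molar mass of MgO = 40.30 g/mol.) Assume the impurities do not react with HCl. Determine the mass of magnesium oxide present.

n(HCl) added = 0.02451 × 0.8936 = 0.02190 mol
n(NaOH) used in back-titration = 0.01570 × 0.4361 = 6.847 × 10^-3 mol
n(HCl) left over = 6.847 × 10^-3 mol (1:1 ratio)
n(HCl) consumed by analyte = 0.02190 − 6.847 × 10^-3 = 0.01506 mol
From the 1:2 ratio, n(MgO) = 1/2 × 0.01506 = 7.528 × 10^-3 mol
mass of MgO = 7.528 × 10^-3 × 40.30 = 0.3034 g

0.3034 g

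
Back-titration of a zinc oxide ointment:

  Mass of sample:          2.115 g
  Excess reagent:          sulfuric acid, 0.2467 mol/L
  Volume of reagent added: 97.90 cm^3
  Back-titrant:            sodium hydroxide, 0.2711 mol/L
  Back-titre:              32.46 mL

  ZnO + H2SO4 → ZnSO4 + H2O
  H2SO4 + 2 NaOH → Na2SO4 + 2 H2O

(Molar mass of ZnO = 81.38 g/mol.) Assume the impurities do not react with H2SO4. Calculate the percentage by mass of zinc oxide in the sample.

76.00 %

n(H2SO4) added = 0.09790 × 0.2467 = 0.02415 mol
n(NaOH) used in back-titration = 0.03246 × 0.2711 = 8.800 × 10^-3 mol
From the 1:2 ratio, n(H2SO4) left over = 1/2 × 8.800 × 10^-3 = 4.400 × 10^-3 mol
n(H2SO4) consumed by analyte = 0.02415 − 4.400 × 10^-3 = 0.01975 mol
n(ZnO) = 0.01975 mol (1:1 ratio)
mass of ZnO = 0.01975 × 81.38 = 1.607 g
% ZnO = 1.607 / 2.115 × 100 = 76.00 %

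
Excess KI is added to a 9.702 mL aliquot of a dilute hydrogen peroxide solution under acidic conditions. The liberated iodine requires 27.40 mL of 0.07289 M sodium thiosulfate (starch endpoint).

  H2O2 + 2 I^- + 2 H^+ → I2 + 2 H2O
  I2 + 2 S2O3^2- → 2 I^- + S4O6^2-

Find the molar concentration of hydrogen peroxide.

0.1029 M

n(S2O3^2-) = 0.02740 × 0.07289 = 1.997 × 10^-3 mol
n(I2) = n(S2O3^2-)/2 = 9.986 × 10^-4 mol
n(H2O2) in the aliquot = 9.986 × 10^-4 mol (1:1 ratio)
[H2O2] = 9.986 × 10^-4 / 0.009702 = 0.1029 mol/L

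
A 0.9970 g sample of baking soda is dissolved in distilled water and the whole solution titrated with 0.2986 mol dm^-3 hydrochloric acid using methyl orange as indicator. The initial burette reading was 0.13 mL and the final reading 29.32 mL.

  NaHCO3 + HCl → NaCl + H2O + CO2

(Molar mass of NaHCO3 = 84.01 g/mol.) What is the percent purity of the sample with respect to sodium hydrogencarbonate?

73.44 %

n(HCl) = 0.02919 L × 0.2986 mol/L = 8.716 × 10^-3 mol
n(NaHCO3) = 8.716 × 10^-3 mol (1:1 ratio)
mass of NaHCO3 = 8.716 × 10^-3 × 84.01 g/mol = 0.7322 g
% NaHCO3 = 0.7322 / 0.9970 × 100 = 73.44 %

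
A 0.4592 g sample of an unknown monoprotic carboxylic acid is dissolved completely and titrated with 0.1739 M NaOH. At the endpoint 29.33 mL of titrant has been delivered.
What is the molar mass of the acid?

90.03 g/mol

n(NaOH) = 0.02933 L × 0.1739 mol/L = 5.100 × 10^-3 mol
n(HA) = 5.100 × 10^-3 mol (1:1 ratio)
M = m / n = 0.4592 g / 5.100 × 10^-3 mol = 90.03 g/mol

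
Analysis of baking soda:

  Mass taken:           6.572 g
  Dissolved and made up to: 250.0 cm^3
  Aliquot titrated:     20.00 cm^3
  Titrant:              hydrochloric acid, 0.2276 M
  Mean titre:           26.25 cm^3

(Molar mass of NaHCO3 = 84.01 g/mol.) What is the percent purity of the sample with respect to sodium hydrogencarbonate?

95.47 %

NaHCO3 + HCl → NaCl + H2O + CO2
n(HCl) per titration = 0.02625 × 0.2276 = 5.974 × 10^-3 mol
n(NaHCO3) in each aliquot = 5.974 × 10^-3 mol (1:1 ratio)
n(NaHCO3) in the whole flask = 5.974 × 10^-3 × 250.0/20.00 = 0.07468 mol
mass of NaHCO3 = 0.07468 × 84.01 = 6.274 g
% NaHCO3 = 6.274 / 6.572 × 100 = 95.47 %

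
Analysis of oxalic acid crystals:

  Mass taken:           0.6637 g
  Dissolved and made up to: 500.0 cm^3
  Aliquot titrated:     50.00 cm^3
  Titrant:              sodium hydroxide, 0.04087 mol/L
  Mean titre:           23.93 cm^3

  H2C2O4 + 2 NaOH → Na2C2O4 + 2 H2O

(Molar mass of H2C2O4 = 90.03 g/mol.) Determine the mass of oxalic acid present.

n(NaOH) per titration = 0.02393 × 0.04087 = 9.780 × 10^-4 mol
From the 1:2 ratio, n(H2C2O4) in each aliquot = 1/2 × 9.780 × 10^-4 = 4.890 × 10^-4 mol
n(H2C2O4) in the whole flask = 4.890 × 10^-4 × 500.0/50.00 = 4.890 × 10^-3 mol
mass of H2C2O4 = 4.890 × 10^-3 × 90.03 = 0.4403 g

0.4403 g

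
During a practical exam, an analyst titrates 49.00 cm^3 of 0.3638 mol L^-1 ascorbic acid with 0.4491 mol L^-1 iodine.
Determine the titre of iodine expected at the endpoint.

C6H8O6 + I2 → C6H6O6 + 2 HI
n(C6H8O6) = 0.04900 L × 0.3638 mol/L = 0.01783 mol
n(I2) = 0.01783 mol (1:1 stoichiometry)
V(I2) = 0.01783 mol / 0.4491 mol/L = 0.03969 L = 39.69 mL

39.69 mL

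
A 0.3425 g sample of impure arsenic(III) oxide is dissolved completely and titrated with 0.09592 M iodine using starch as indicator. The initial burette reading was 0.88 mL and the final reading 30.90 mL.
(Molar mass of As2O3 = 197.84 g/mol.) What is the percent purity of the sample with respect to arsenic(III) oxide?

As2O3 + 2 I2 + 2 H2O → As2O5 + 4 HI
n(I2) = 0.03002 L × 0.09592 mol/L = 2.880 × 10^-3 mol
From the 1:2 ratio, n(As2O3) = 1/2 × 2.880 × 10^-3 = 1.440 × 10^-3 mol
mass of As2O3 = 1.440 × 10^-3 × 197.84 g/mol = 0.2848 g
% As2O3 = 0.2848 / 0.3425 × 100 = 83.17 %

83.17 %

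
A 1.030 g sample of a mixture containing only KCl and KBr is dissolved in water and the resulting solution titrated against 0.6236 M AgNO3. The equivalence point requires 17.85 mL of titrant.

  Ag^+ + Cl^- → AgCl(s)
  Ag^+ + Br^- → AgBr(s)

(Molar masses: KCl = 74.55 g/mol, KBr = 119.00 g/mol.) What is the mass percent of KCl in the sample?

n(AgNO3) = 0.01785 × 0.6236 = 0.01113 mol
Let x = n(KCl), y = n(KBr).
Titrant: 1x + 1y = 0.01113;  mass: 74.55x + 119.00y = 1.030
Solving, x = 6.628 × 10^-3 mol, y = 4.503 × 10^-3 mol
mass of KCl = 6.628 × 10^-3 × 74.55 = 0.4941 g
% KCl = 0.4941 / 1.030 × 100 = 47.97 %

47.97 %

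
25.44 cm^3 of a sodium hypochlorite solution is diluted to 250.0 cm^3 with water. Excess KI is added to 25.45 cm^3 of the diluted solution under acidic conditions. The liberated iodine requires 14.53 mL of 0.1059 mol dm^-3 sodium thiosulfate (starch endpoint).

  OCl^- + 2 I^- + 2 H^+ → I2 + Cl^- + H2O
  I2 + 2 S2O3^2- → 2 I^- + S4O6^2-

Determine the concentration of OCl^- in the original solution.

n(S2O3^2-) = 0.01453 × 0.1059 = 1.539 × 10^-3 mol
n(I2) = n(S2O3^2-)/2 = 7.694 × 10^-4 mol
n(OCl^-) in the aliquot = 7.694 × 10^-4 mol (1:1 ratio)
[OCl^-]_dilute = 7.694 × 10^-4 / 0.02545 = 0.03023 mol/L
[OCl^-]_original = 0.03023 × 250.0/25.44 = 0.2971 mol/L

0.2971 mol/L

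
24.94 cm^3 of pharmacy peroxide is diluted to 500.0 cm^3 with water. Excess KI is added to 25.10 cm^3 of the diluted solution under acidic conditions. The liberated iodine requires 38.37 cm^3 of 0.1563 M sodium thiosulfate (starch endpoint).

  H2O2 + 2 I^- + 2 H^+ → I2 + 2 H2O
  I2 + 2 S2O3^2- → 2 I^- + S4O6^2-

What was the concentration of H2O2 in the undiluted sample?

n(S2O3^2-) = 0.03837 × 0.1563 = 5.997 × 10^-3 mol
n(I2) = n(S2O3^2-)/2 = 2.999 × 10^-3 mol
n(H2O2) in the aliquot = 2.999 × 10^-3 mol (1:1 ratio)
[H2O2]_dilute = 2.999 × 10^-3 / 0.02510 = 0.1195 mol/L
[H2O2]_original = 0.1195 × 500.0/24.94 = 2.395 mol/L

2.395 M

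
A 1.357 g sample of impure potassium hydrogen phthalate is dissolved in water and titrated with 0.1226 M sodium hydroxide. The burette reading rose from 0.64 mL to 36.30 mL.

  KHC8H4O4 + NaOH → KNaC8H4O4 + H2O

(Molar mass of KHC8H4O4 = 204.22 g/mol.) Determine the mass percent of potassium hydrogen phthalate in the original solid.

n(NaOH) = 0.03566 L × 0.1226 mol/L = 4.372 × 10^-3 mol
n(KHC8H4O4) = 4.372 × 10^-3 mol (1:1 ratio)
mass of KHC8H4O4 = 4.372 × 10^-3 × 204.22 g/mol = 0.8928 g
% KHC8H4O4 = 0.8928 / 1.357 × 100 = 65.79 %

65.79 %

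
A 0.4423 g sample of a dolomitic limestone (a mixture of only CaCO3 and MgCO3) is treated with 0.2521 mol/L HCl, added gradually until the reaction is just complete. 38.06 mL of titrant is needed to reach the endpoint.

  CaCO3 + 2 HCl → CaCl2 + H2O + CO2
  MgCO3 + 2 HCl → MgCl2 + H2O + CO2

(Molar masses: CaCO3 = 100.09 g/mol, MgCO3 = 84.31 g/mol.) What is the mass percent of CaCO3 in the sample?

54.24 %

n(HCl) = 0.03806 × 0.2521 = 9.595 × 10^-3 mol
Let x = n(CaCO3), y = n(MgCO3).
Titrant: 2x + 2y = 9.595 × 10^-3;  mass: 100.09x + 84.31y = 0.4423
Solving, x = 2.397 × 10^-3 mol, y = 2.400 × 10^-3 mol
mass of CaCO3 = 2.397 × 10^-3 × 100.09 = 0.2399 g
% CaCO3 = 0.2399 / 0.4423 × 100 = 54.24 %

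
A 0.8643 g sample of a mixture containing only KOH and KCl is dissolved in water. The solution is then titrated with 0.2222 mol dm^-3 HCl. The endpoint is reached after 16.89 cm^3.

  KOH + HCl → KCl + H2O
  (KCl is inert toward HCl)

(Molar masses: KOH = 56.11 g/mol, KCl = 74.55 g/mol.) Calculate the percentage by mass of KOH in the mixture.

24.36 %

n(HCl) = 0.01689 × 0.2222 = 3.753 × 10^-3 mol
Let x = n(KOH), y = n(KCl).
Titrant: 1x = 3.753 × 10^-3;  mass: 56.11x + 74.55y = 0.8643
Solving, x = 3.753 × 10^-3 mol, y = 8.769 × 10^-3 mol
mass of KOH = 3.753 × 10^-3 × 56.11 = 0.2106 g
% KOH = 0.2106 / 0.8643 × 100 = 24.36 %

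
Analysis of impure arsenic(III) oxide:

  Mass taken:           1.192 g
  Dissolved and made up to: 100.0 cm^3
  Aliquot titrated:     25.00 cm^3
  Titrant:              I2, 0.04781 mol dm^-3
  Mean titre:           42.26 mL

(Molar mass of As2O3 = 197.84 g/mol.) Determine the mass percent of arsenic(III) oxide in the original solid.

As2O3 + 2 I2 + 2 H2O → As2O5 + 4 HI
n(I2) per titration = 0.04226 × 0.04781 = 2.020 × 10^-3 mol
From the 1:2 ratio, n(As2O3) in each aliquot = 1/2 × 2.020 × 10^-3 = 1.010 × 10^-3 mol
n(As2O3) in the whole flask = 1.010 × 10^-3 × 100.0/25.00 = 4.041 × 10^-3 mol
mass of As2O3 = 4.041 × 10^-3 × 197.84 = 0.7995 g
% As2O3 = 0.7995 / 1.192 × 100 = 67.07 %

67.07 %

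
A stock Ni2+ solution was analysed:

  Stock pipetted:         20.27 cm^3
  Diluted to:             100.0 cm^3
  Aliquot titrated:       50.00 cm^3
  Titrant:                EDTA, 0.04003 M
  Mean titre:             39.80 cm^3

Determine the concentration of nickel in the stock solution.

Ni^2+ + EDTA^4- → [Ni(EDTA)]^2-
n(EDTA) = 0.03980 × 0.04003 = 1.593 × 10^-3 mol
n(Ni2+) in the aliquot = 1.593 × 10^-3 mol (1:1 ratio)
[Ni2+]_dilute = 1.593 × 10^-3 / 0.05000 = 0.03186 mol/L
Dilution factor = 100.0 / 20.27 = 4.933
[Ni2+]_stock = 0.03186 × 4.933 = 0.1572 mol/L

0.1572 M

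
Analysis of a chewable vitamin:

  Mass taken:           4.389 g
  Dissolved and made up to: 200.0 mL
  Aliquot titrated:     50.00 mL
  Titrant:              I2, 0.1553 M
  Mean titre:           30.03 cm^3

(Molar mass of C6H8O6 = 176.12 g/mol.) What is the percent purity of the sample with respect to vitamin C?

74.86 %

C6H8O6 + I2 → C6H6O6 + 2 HI
n(I2) per titration = 0.03003 × 0.1553 = 4.664 × 10^-3 mol
n(C6H8O6) in each aliquot = 4.664 × 10^-3 mol (1:1 ratio)
n(C6H8O6) in the whole flask = 4.664 × 10^-3 × 200.0/50.00 = 0.01865 mol
mass of C6H8O6 = 0.01865 × 176.12 = 3.285 g
% C6H8O6 = 3.285 / 4.389 × 100 = 74.86 %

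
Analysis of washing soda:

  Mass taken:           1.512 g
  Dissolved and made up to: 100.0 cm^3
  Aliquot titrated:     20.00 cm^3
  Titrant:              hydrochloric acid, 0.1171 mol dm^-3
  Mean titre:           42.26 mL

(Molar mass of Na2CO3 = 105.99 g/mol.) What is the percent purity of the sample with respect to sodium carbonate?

86.72 %

Na2CO3 + 2 HCl → 2 NaCl + H2O + CO2
n(HCl) per titration = 0.04226 × 0.1171 = 4.949 × 10^-3 mol
From the 1:2 ratio, n(Na2CO3) in each aliquot = 1/2 × 4.949 × 10^-3 = 2.474 × 10^-3 mol
n(Na2CO3) in the whole flask = 2.474 × 10^-3 × 100.0/20.00 = 0.01237 mol
mass of Na2CO3 = 0.01237 × 105.99 = 1.311 g
% Na2CO3 = 1.311 / 1.512 × 100 = 86.72 %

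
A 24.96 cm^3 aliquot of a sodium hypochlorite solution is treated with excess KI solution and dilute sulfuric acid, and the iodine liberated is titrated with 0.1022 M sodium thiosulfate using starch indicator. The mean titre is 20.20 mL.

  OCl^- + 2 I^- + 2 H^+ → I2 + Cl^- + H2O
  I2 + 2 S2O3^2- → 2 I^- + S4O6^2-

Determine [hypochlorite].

n(S2O3^2-) = 0.02020 × 0.1022 = 2.064 × 10^-3 mol
n(I2) = n(S2O3^2-)/2 = 1.032 × 10^-3 mol
n(OCl^-) in the aliquot = 1.032 × 10^-3 mol (1:1 ratio)
[OCl^-] = 1.032 × 10^-3 / 0.02496 = 0.04135 mol/L

0.04135 M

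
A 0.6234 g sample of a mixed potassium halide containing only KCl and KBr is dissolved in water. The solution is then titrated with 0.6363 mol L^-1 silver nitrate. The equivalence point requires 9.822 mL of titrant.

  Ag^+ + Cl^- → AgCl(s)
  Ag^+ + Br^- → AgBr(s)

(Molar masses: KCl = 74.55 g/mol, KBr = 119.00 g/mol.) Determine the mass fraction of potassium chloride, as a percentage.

32.37 %

n(AgNO3) = 0.009822 × 0.6363 = 6.250 × 10^-3 mol
Let x = n(KCl), y = n(KBr).
Titrant: 1x + 1y = 6.250 × 10^-3;  mass: 74.55x + 119.00y = 0.6234
Solving, x = 2.707 × 10^-3 mol, y = 3.543 × 10^-3 mol
mass of KCl = 2.707 × 10^-3 × 74.55 = 0.2018 g
% KCl = 0.2018 / 0.6234 × 100 = 32.37 %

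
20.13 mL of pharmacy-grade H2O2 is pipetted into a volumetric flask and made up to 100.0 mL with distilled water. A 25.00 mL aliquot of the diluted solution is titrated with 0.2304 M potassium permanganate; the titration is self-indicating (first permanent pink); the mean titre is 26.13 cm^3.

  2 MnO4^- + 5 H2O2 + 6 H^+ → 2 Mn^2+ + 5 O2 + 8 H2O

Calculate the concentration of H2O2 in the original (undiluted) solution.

n(KMnO4) = 0.02613 × 0.2304 = 6.020 × 10^-3 mol
From the 5:2 ratio, n(H2O2) in the aliquot = 5/2 × 6.020 × 10^-3 = 0.01505 mol
[H2O2]_dilute = 0.01505 / 0.02500 = 0.6020 mol/L
Dilution factor = 100.0 / 20.13 = 4.968
[H2O2]_stock = 0.6020 × 4.968 = 2.991 mol/L

2.991 M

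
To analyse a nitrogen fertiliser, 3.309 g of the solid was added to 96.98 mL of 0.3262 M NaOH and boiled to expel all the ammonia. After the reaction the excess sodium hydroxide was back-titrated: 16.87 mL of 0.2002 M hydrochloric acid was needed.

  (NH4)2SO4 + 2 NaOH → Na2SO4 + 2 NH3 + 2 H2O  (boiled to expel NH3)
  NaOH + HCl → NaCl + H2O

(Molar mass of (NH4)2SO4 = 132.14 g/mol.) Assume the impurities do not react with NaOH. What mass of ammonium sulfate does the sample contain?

n(NaOH) added = 0.09698 × 0.3262 = 0.03163 mol
n(HCl) used in back-titration = 0.01687 × 0.2002 = 3.377 × 10^-3 mol
n(NaOH) left over = 3.377 × 10^-3 mol (1:1 ratio)
n(NaOH) consumed by analyte = 0.03163 − 3.377 × 10^-3 = 0.02826 mol
From the 1:2 ratio, n((NH4)2SO4) = 1/2 × 0.02826 = 0.01413 mol
mass of (NH4)2SO4 = 0.01413 × 132.14 = 1.867 g

1.867 g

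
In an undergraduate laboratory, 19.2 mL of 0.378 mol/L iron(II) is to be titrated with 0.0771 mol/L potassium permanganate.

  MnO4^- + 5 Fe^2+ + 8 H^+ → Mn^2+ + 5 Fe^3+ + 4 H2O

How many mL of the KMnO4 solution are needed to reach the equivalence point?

18.8 mL

n(Fe2+) = 0.0192 L × 0.378 mol/L = 7.26 × 10^-3 mol
From the 1:5 stoichiometry, n(KMnO4) = 1/5 × 7.26 × 10^-3 = 1.45 × 10^-3 mol
V(KMnO4) = 1.45 × 10^-3 mol / 0.0771 mol/L = 0.0188 L = 18.8 mL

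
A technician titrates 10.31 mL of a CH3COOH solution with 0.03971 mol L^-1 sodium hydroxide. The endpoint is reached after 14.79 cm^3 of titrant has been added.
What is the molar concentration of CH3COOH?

CH3COOH + NaOH → CH3COONa + H2O
n(NaOH) = 0.01479 L × 0.03971 mol/L = 5.873 × 10^-4 mol
n(CH3COOH) = 5.873 × 10^-4 mol (1:1 mole ratio)
[CH3COOH] = 5.873 × 10^-4 mol / 0.01031 L = 0.05697 mol/L

0.05697 mol/L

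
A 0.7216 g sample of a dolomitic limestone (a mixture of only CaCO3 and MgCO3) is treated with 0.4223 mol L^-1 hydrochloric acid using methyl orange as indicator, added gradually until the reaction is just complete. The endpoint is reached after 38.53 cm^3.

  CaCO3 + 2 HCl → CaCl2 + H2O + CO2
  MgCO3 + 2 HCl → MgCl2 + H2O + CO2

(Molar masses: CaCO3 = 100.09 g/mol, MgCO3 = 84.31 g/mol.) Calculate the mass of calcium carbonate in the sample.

n(HCl) = 0.03853 × 0.4223 = 0.01627 mol
Let x = n(CaCO3), y = n(MgCO3).
Titrant: 2x + 2y = 0.01627;  mass: 100.09x + 84.31y = 0.7216
Solving, x = 2.262 × 10^-3 mol, y = 5.874 × 10^-3 mol
mass of CaCO3 = 2.262 × 10^-3 × 100.09 = 0.2264 g

0.2264 g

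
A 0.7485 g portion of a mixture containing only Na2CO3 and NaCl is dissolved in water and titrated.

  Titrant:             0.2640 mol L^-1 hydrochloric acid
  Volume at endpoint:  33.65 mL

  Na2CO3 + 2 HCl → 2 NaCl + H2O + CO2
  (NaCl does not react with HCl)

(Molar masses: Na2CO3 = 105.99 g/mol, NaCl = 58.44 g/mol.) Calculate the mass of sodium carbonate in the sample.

n(HCl) = 0.03365 × 0.2640 = 8.884 × 10^-3 mol
Let x = n(Na2CO3), y = n(NaCl).
Titrant: 2x = 8.884 × 10^-3;  mass: 105.99x + 58.44y = 0.7485
Solving, x = 4.442 × 10^-3 mol, y = 4.752 × 10^-3 mol
mass of Na2CO3 = 4.442 × 10^-3 × 105.99 = 0.4708 g

0.4708 g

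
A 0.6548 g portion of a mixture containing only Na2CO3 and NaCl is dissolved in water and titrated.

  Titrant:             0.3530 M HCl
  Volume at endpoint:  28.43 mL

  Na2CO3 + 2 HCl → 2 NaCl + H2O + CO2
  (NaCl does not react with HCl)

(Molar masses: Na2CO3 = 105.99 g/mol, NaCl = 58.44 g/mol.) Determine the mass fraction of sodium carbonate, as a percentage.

81.22 %

n(HCl) = 0.02843 × 0.3530 = 0.01004 mol
Let x = n(Na2CO3), y = n(NaCl).
Titrant: 2x = 0.01004;  mass: 105.99x + 58.44y = 0.6548
Solving, x = 5.018 × 10^-3 mol, y = 2.104 × 10^-3 mol
mass of Na2CO3 = 5.018 × 10^-3 × 105.99 = 0.5318 g
% Na2CO3 = 0.5318 / 0.6548 × 100 = 81.22 %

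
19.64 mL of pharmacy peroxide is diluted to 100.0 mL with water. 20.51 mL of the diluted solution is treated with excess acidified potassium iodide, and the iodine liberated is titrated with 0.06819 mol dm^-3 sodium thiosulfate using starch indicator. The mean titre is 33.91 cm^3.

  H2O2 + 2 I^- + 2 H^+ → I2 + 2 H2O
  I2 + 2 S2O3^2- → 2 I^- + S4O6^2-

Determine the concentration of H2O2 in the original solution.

0.2870 mol/L

n(S2O3^2-) = 0.03391 × 0.06819 = 2.312 × 10^-3 mol
n(I2) = n(S2O3^2-)/2 = 1.156 × 10^-3 mol
n(H2O2) in the aliquot = 1.156 × 10^-3 mol (1:1 ratio)
[H2O2]_dilute = 1.156 × 10^-3 / 0.02051 = 0.05637 mol/L
[H2O2]_original = 0.05637 × 100.0/19.64 = 0.2870 mol/L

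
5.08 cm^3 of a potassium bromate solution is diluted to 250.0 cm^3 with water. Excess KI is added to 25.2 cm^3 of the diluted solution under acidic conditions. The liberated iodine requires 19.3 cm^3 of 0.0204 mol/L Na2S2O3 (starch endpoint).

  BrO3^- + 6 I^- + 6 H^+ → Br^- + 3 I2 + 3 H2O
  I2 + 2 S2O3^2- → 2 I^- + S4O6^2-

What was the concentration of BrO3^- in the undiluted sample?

0.128 mol/L

n(S2O3^2-) = 0.0193 × 0.0204 = 3.94 × 10^-4 mol
n(I2) = n(S2O3^2-)/2 = 1.97 × 10^-4 mol
From the 1:3 ratio, n(BrO3^-) in the aliquot = 1/3 × 1.97 × 10^-4 = 6.56 × 10^-5 mol
[BrO3^-]_dilute = 6.56 × 10^-5 / 0.0252 = 0.00260 mol/L
[BrO3^-]_original = 0.00260 × 250.0/5.08 = 0.128 mol/L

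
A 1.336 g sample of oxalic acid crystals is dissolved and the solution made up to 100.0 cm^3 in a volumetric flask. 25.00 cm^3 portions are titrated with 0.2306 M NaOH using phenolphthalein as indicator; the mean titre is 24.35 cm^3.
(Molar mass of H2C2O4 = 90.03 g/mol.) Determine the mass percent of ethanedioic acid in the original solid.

H2C2O4 + 2 NaOH → Na2C2O4 + 2 H2O
n(NaOH) per titration = 0.02435 × 0.2306 = 5.615 × 10^-3 mol
From the 1:2 ratio, n(H2C2O4) in each aliquot = 1/2 × 5.615 × 10^-3 = 2.808 × 10^-3 mol
n(H2C2O4) in the whole flask = 2.808 × 10^-3 × 100.0/25.00 = 0.01123 mol
mass of H2C2O4 = 0.01123 × 90.03 = 1.011 g
% H2C2O4 = 1.011 / 1.336 × 100 = 75.68 %

75.68 %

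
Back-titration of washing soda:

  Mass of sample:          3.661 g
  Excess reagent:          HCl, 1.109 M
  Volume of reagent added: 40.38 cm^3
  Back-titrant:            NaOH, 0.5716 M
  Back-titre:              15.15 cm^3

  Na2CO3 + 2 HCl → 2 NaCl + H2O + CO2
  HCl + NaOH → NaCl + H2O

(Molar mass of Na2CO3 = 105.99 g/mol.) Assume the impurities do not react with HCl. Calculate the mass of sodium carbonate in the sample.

n(HCl) added = 0.04038 × 1.109 = 0.04478 mol
n(NaOH) used in back-titration = 0.01515 × 0.5716 = 8.660 × 10^-3 mol
n(HCl) left over = 8.660 × 10^-3 mol (1:1 ratio)
n(HCl) consumed by analyte = 0.04478 − 8.660 × 10^-3 = 0.03612 mol
From the 1:2 ratio, n(Na2CO3) = 1/2 × 0.03612 = 0.01806 mol
mass of Na2CO3 = 0.01806 × 105.99 = 1.914 g

1.914 g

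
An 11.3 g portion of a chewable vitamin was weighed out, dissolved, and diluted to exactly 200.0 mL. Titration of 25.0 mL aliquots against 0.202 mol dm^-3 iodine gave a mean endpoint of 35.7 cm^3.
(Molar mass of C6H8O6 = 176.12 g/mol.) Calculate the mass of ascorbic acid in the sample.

C6H8O6 + I2 → C6H6O6 + 2 HI
n(I2) per titration = 0.0357 × 0.202 = 7.21 × 10^-3 mol
n(C6H8O6) in each aliquot = 7.21 × 10^-3 mol (1:1 ratio)
n(C6H8O6) in the whole flask = 7.21 × 10^-3 × 200.0/25.0 = 0.0577 mol
mass of C6H8O6 = 0.0577 × 176.12 = 10.2 g

10.2 g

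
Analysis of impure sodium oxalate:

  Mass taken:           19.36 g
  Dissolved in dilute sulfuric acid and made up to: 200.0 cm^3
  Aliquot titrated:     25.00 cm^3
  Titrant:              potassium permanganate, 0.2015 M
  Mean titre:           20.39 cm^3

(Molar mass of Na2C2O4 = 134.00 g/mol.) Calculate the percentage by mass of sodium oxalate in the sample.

56.88 %

2 MnO4^- + 5 C2O4^2- + 16 H^+ → 2 Mn^2+ + 10 CO2 + 8 H2O
n(KMnO4) per titration = 0.02039 × 0.2015 = 4.109 × 10^-3 mol
From the 5:2 ratio, n(Na2C2O4) in each aliquot = 5/2 × 4.109 × 10^-3 = 0.01027 mol
n(Na2C2O4) in the whole flask = 0.01027 × 200.0/25.00 = 0.08217 mol
mass of Na2C2O4 = 0.08217 × 134.00 = 11.01 g
% Na2C2O4 = 11.01 / 19.36 × 100 = 56.88 %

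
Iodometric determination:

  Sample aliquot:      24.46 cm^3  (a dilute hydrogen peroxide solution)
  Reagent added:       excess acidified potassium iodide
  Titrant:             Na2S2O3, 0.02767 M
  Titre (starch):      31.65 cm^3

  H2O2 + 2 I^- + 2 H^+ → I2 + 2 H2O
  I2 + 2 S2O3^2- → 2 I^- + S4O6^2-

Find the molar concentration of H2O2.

0.01790 M

n(S2O3^2-) = 0.03165 × 0.02767 = 8.758 × 10^-4 mol
n(I2) = n(S2O3^2-)/2 = 4.379 × 10^-4 mol
n(H2O2) in the aliquot = 4.379 × 10^-4 mol (1:1 ratio)
[H2O2] = 4.379 × 10^-4 / 0.02446 = 0.01790 mol/L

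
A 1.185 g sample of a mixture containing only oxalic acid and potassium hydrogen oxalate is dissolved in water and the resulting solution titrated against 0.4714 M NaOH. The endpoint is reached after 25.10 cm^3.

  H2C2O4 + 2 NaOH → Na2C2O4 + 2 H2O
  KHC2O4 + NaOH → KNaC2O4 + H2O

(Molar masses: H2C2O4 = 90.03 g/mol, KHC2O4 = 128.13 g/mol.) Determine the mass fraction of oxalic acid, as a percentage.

15.13 %

n(NaOH) = 0.02510 × 0.4714 = 0.01183 mol
Let x = n(H2C2O4), y = n(KHC2O4).
Titrant: 2x + 1y = 0.01183;  mass: 90.03x + 128.13y = 1.185
Solving, x = 1.992 × 10^-3 mol, y = 7.849 × 10^-3 mol
mass of H2C2O4 = 1.992 × 10^-3 × 90.03 = 0.1793 g
% H2C2O4 = 0.1793 / 1.185 × 100 = 15.13 %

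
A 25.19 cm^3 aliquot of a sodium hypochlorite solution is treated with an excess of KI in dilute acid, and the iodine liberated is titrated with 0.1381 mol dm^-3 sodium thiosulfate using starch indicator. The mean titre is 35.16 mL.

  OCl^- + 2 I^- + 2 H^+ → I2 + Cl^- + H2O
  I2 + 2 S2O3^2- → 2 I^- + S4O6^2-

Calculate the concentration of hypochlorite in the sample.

n(S2O3^2-) = 0.03516 × 0.1381 = 4.856 × 10^-3 mol
n(I2) = n(S2O3^2-)/2 = 2.428 × 10^-3 mol
n(OCl^-) in the aliquot = 2.428 × 10^-3 mol (1:1 ratio)
[OCl^-] = 2.428 × 10^-3 / 0.02519 = 0.09638 mol/L

0.09638 mol/L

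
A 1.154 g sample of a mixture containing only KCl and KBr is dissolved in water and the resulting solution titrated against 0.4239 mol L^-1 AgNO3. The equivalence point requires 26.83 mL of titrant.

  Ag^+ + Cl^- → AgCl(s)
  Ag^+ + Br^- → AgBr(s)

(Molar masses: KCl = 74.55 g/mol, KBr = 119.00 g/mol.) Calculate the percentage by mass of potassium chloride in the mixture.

n(AgNO3) = 0.02683 × 0.4239 = 0.01137 mol
Let x = n(KCl), y = n(KBr).
Titrant: 1x + 1y = 0.01137;  mass: 74.55x + 119.00y = 1.154
Solving, x = 4.486 × 10^-3 mol, y = 6.887 × 10^-3 mol
mass of KCl = 4.486 × 10^-3 × 74.55 = 0.3345 g
% KCl = 0.3345 / 1.154 × 100 = 28.98 %

28.98 %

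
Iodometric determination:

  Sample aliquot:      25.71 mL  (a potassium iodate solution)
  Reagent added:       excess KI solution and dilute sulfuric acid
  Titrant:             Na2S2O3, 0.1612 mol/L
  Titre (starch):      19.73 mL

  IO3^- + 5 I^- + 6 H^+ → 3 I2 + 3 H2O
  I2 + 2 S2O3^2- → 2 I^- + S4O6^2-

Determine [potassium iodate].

0.02062 mol/L

n(S2O3^2-) = 0.01973 × 0.1612 = 3.180 × 10^-3 mol
n(I2) = n(S2O3^2-)/2 = 1.590 × 10^-3 mol
From the 1:3 ratio, n(IO3^-) in the aliquot = 1/3 × 1.590 × 10^-3 = 5.301 × 10^-4 mol
[IO3^-] = 5.301 × 10^-4 / 0.02571 = 0.02062 mol/L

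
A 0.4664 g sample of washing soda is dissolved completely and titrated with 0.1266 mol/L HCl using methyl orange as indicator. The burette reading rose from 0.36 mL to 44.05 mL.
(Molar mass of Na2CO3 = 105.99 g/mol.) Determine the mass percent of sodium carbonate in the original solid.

62.85 %

Na2CO3 + 2 HCl → 2 NaCl + H2O + CO2
n(HCl) = 0.04369 L × 0.1266 mol/L = 5.531 × 10^-3 mol
From the 1:2 ratio, n(Na2CO3) = 1/2 × 5.531 × 10^-3 = 2.766 × 10^-3 mol
mass of Na2CO3 = 2.766 × 10^-3 × 105.99 g/mol = 0.2931 g
% Na2CO3 = 0.2931 / 0.4664 × 100 = 62.85 %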